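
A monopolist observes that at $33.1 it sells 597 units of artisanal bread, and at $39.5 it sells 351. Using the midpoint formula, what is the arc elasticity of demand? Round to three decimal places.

-2.944

ΔQ = 351 − 597 = -246; ΔP = 39.5 − 33.1 = 6.4.
Midpoints: P̄ = 36.30, Q̄ = 474.0.
ε = (ΔQ/ΔP)(P̄/Q̄) = (-246/6.4)(36.30/474.0).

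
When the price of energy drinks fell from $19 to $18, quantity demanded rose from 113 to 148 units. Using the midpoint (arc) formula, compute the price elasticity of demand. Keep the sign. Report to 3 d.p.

-4.962

ΔQ = 148 − 113 = 35; ΔP = 18 − 19 = -1.
Midpoints: P̄ = 18.50, Q̄ = 130.5.
ε = (ΔQ/ΔP)(P̄/Q̄) = (35/-1)(18.50/130.5).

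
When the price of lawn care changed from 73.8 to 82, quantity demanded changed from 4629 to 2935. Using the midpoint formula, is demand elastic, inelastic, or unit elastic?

Arc ε ≈ -4.255.
|ε| = 4.26 > 1.

elastic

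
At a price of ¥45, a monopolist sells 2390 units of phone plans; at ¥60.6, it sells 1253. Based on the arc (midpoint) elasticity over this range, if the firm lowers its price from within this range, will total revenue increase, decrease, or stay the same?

Arc ε = (-1137/15.6)(52.80/1821.5) ≈ -2.113.
|ε| = 2.11 > 1, so demand is elastic. A price cut therefore raises total revenue.

increase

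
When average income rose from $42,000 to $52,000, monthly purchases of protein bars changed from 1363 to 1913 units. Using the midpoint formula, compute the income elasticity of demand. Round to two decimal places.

1.58

ΔQ = 550, ΔI = 10000. Midpoints: Ī = 47,000, Q̄ = 1638.0.
ε_I = (ΔQ/ΔI)(Ī/Q̄) = (550/10000)(47000/1638.0).
ε_I > 0, so the good is normal.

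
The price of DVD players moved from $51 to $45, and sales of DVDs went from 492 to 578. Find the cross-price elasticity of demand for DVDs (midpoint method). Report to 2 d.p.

-1.29

ΔQ_x = 578 − 492 = 86; ΔP_y = 45 − 51 = -6.
Midpoints: P̄_y = 48.00, Q̄_x = 535.0.
ε_xy = (ΔQ_x/ΔP_y)(P̄_y/Q̄_x) = (86/-6)(48.00/535.0).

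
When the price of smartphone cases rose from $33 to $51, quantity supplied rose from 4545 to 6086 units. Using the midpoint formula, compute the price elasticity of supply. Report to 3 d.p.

0.676

ΔQ = 6086 − 4545 = 1541; ΔP = 51 − 33 = 18.
Midpoints: P̄ = 42.00, Q̄ = 5315.5.
ε_s = (ΔQ/ΔP)(P̄/Q̄) = (1541/18)(42.00/5315.5).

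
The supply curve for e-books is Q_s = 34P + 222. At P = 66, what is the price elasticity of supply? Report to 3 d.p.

0.910

At P = 66, Q_s = 2466.
dQ_s/dP = 34.
ε_s = (dQ_s/dP)(P/Q_s) = (34)(66/2466).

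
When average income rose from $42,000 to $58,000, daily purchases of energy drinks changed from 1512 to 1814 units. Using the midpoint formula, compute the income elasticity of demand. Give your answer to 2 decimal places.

ΔQ = 302, ΔI = 16000. Midpoints: Ī = 50,000, Q̄ = 1663.0.
ε_I = (ΔQ/ΔI)(Ī/Q̄) = (302/16000)(50000/1663.0).

0.57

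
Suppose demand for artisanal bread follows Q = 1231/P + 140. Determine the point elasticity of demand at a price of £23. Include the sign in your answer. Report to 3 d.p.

-0.277

At P = 23, Q = 193.522.
dQ/dP = −1231/P² = -2.327.
ε = (dQ/dP)(P/Q) = (-2.327)(23/193.522).
|ε| < 1, so demand is inelastic at this price.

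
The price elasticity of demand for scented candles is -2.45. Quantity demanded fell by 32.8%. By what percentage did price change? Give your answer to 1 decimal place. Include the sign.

%ΔP ≈ %ΔQ / ε = (-32.8%)/(-2.45) = 13.39%.

13.4%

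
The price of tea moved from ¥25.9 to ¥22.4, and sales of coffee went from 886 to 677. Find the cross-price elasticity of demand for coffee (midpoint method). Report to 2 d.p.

ΔQ_x = 677 − 886 = -209; ΔP_y = 22.4 − 25.9 = -3.5.
Midpoints: P̄_y = 24.15, Q̄_x = 781.5.
ε_xy = (ΔQ_x/ΔP_y)(P̄_y/Q̄_x) = (-209/-3.5)(24.15/781.5).
ε_xy > 0, so the goods are substitutes.

1.85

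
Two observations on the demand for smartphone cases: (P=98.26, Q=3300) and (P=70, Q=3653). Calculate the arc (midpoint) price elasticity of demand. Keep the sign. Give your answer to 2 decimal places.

-0.30

ΔQ = 3653 − 3300 = 353; ΔP = 70 − 98.26 = -28.26.
Midpoints: P̄ = 84.13, Q̄ = 3476.5.
ε = (ΔQ/ΔP)(P̄/Q̄) = (353/-28.26)(84.13/3476.5).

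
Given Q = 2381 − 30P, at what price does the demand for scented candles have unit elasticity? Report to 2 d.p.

For linear demand Q = a − bP, ε = −bP/(a − bP). |ε| = 1 when bP = a − bP, i.e. P = a/(2b).
P = 2381/(2·30) = 2381/60 = 39.6833.

39.68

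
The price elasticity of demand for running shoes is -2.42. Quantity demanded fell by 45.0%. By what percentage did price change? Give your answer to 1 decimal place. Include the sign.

%ΔP ≈ %ΔQ / ε = (-45.0%)/(-2.42) = 18.60%.

18.6%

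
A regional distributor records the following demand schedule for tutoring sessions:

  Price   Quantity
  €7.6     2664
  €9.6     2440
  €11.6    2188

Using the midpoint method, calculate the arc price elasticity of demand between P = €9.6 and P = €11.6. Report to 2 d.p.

-0.58

At P = 9.6, Q = 2440; at P = 11.6, Q = 2188.
ΔQ = -252, ΔP = 2.0. Midpoints: P̄ = 10.60, Q̄ = 2314.0.
ε = (ΔQ/ΔP)(P̄/Q̄) = (-252/2.0)(10.60/2314.0).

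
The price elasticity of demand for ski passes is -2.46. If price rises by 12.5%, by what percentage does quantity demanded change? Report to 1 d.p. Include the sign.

-30.8%

%ΔQ ≈ ε × %ΔP = (-2.46)(12.5%) = -30.75%.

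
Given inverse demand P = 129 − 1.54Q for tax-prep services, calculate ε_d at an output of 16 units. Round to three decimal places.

-4.235

At Q = 16, P = 129 − 1.54(16) = 104.36.
dP/dQ = −1.54, so dQ/dP = 1/(−1.54) = -0.649.
ε = (dQ/dP)(P/Q) = (-0.649)(104.36/16).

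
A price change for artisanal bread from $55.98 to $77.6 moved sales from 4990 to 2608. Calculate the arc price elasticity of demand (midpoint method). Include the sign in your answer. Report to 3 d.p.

-1.937

ΔQ = 2608 − 4990 = -2382; ΔP = 77.6 − 55.98 = 21.62.
Midpoints: P̄ = 66.79, Q̄ = 3799.0.
ε = (ΔQ/ΔP)(P̄/Q̄) = (-2382/21.62)(66.79/3799.0).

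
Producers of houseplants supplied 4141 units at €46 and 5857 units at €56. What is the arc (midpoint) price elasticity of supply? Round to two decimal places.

1.75

ΔQ = 5857 − 4141 = 1716; ΔP = 56 − 46 = 10.
Midpoints: P̄ = 51.00, Q̄ = 4999.0.
ε_s = (ΔQ/ΔP)(P̄/Q̄) = (1716/10)(51.00/4999.0).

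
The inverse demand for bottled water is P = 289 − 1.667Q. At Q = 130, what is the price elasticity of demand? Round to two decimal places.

-0.33

At Q = 130, P = 289 − 1.667(130) = 72.29.
dP/dQ = −1.667, so dQ/dP = 1/(−1.667) = -0.600.
ε = (dQ/dP)(P/Q) = (-0.600)(72.29/130).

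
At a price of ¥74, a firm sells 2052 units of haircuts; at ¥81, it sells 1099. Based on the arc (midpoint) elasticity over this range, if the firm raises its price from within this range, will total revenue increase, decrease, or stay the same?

Arc ε = (-953/7)(77.50/1575.5) ≈ -6.697.
|ε| = 6.70 > 1, so demand is elastic. A price rise therefore reduces total revenue.

decrease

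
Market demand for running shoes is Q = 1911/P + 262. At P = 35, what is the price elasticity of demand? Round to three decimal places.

At P = 35, Q = 316.600.
dQ/dP = −1911/P² = -1.560.
ε = (dQ/dP)(P/Q) = (-1.560)(35/316.600).
|ε| < 1, so demand is inelastic at this price.

-0.172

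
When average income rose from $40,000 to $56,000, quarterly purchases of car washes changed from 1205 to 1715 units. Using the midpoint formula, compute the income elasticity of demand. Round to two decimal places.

1.05

ΔQ = 510, ΔI = 16000. Midpoints: Ī = 48,000, Q̄ = 1460.0.
ε_I = (ΔQ/ΔI)(Ī/Q̄) = (510/16000)(48000/1460.0).
ε_I > 0, so the good is normal.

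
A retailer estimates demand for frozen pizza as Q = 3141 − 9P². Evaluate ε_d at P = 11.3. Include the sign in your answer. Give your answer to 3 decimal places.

-1.154

At P = 11.3, Q = 1991.790.
dQ/dP = −18P = -203.400.
ε = (dQ/dP)(P/Q) = (-203.400)(11.3/1991.790).
|ε| > 1, so demand is elastic at this price.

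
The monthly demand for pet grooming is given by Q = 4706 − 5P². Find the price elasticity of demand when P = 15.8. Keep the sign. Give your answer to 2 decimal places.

At P = 15.8, Q = 3457.800.
dQ/dP = −10P = -158.
ε = (dQ/dP)(P/Q) = (-158)(15.8/3457.800).

-0.72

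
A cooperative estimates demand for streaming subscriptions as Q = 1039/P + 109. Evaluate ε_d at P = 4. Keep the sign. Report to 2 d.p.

-0.70

At P = 4, Q = 368.750.
dQ/dP = −1039/P² = -64.938.
ε = (dQ/dP)(P/Q) = (-64.938)(4/368.750).
|ε| < 1, so demand is inelastic at this price.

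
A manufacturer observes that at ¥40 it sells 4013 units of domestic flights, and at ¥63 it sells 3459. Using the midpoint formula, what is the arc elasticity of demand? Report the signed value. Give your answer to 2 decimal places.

ΔQ = 3459 − 4013 = -554; ΔP = 63 − 40 = 23.
Midpoints: P̄ = 51.50, Q̄ = 3736.0.
ε = (ΔQ/ΔP)(P̄/Q̄) = (-554/23)(51.50/3736.0).

-0.33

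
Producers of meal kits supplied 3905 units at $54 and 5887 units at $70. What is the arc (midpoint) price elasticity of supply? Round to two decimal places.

ΔQ = 5887 − 3905 = 1982; ΔP = 70 − 54 = 16.
Midpoints: P̄ = 62.00, Q̄ = 4896.0.
ε_s = (ΔQ/ΔP)(P̄/Q̄) = (1982/16)(62.00/4896.0).

1.57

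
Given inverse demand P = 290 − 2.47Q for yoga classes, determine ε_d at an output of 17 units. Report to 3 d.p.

At Q = 17, P = 290 − 2.47(17) = 248.01.
dP/dQ = −2.47, so dQ/dP = 1/(−2.47) = -0.405.
ε = (dQ/dP)(P/Q) = (-0.405)(248.01/17).

-5.906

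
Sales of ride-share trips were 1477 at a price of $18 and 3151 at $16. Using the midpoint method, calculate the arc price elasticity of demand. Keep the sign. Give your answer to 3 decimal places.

-6.149

ΔQ = 3151 − 1477 = 1674; ΔP = 16 − 18 = -2.
Midpoints: P̄ = 17.00, Q̄ = 2314.0.
ε = (ΔQ/ΔP)(P̄/Q̄) = (1674/-2)(17.00/2314.0).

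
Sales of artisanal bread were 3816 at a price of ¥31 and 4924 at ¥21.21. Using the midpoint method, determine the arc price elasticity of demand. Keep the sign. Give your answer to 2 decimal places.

-0.68

ΔQ = 4924 − 3816 = 1108; ΔP = 21.21 − 31 = -9.79.
Midpoints: P̄ = 26.11, Q̄ = 4370.0.
ε = (ΔQ/ΔP)(P̄/Q̄) = (1108/-9.79)(26.11/4370.0).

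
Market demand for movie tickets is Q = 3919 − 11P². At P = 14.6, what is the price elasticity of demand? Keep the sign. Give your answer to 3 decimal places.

At P = 14.6, Q = 1574.240.
dQ/dP = −22P = -321.200.
ε = (dQ/dP)(P/Q) = (-321.200)(14.6/1574.240).
|ε| > 1, so demand is elastic at this price.

-2.979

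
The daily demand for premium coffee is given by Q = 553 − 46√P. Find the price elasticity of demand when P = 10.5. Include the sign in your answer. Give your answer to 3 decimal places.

-0.185

At P = 10.5, Q = 403.943.
dQ/dP = −46/(2√P) = -7.098.
ε = (dQ/dP)(P/Q) = (-7.098)(10.5/403.943).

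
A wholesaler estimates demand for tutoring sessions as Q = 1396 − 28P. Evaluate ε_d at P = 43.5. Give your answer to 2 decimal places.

At P = 43.5, Q = 178.
dQ/dP = −28.
ε = (dQ/dP)(P/Q) = (-28)(43.5/178).

-6.84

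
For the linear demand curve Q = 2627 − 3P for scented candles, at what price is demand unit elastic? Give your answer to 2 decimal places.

437.83

For linear demand Q = a − bP, ε = −bP/(a − bP). |ε| = 1 when bP = a − bP, i.e. P = a/(2b).
P = 2627/(2·3) = 2627/6 = 437.8333.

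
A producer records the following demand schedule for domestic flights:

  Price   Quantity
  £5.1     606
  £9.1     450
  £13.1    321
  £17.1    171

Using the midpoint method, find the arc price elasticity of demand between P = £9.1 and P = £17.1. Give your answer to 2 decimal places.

At P = 9.1, Q = 450; at P = 17.1, Q = 171.
ΔQ = -279, ΔP = 8.0. Midpoints: P̄ = 13.10, Q̄ = 310.5.
ε = (ΔQ/ΔP)(P̄/Q̄) = (-279/8.0)(13.10/310.5).

-1.47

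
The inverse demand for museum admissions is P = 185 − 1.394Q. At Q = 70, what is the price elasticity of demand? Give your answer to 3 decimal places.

At Q = 70, P = 185 − 1.394(70) = 87.42.
dP/dQ = −1.394, so dQ/dP = 1/(−1.394) = -0.717.
ε = (dQ/dP)(P/Q) = (-0.717)(87.42/70).

-0.896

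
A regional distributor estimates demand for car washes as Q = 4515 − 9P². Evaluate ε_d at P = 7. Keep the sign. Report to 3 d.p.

-0.216

At P = 7, Q = 4074.
dQ/dP = −18P = -126.
ε = (dQ/dP)(P/Q) = (-126)(7/4074).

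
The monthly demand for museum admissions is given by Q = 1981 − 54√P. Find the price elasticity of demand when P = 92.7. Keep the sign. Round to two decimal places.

-0.18

At P = 92.7, Q = 1461.083.
dQ/dP = −54/(2√P) = -2.804.
ε = (dQ/dP)(P/Q) = (-2.804)(92.7/1461.083).
|ε| < 1, so demand is inelastic at this price.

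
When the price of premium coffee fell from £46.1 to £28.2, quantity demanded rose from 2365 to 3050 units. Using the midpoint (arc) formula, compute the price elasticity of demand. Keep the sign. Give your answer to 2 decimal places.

ΔQ = 3050 − 2365 = 685; ΔP = 28.2 − 46.1 = -17.9.
Midpoints: P̄ = 37.15, Q̄ = 2707.5.
ε = (ΔQ/ΔP)(P̄/Q̄) = (685/-17.9)(37.15/2707.5).

-0.53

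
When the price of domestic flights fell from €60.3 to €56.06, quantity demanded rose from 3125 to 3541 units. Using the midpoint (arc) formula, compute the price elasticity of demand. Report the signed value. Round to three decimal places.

ΔQ = 3541 − 3125 = 416; ΔP = 56.06 − 60.3 = -4.24.
Midpoints: P̄ = 58.18, Q̄ = 3333.0.
ε = (ΔQ/ΔP)(P̄/Q̄) = (416/-4.24)(58.18/3333.0).

-1.713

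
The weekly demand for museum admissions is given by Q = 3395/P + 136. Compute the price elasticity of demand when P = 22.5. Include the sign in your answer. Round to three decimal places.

At P = 22.5, Q = 286.889.
dQ/dP = −3395/P² = -6.706.
ε = (dQ/dP)(P/Q) = (-6.706)(22.5/286.889).
|ε| < 1, so demand is inelastic at this price.

-0.526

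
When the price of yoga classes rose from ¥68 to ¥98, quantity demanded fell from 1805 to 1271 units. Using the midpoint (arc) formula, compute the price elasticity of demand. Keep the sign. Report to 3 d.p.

ΔQ = 1271 − 1805 = -534; ΔP = 98 − 68 = 30.
Midpoints: P̄ = 83.00, Q̄ = 1538.0.
ε = (ΔQ/ΔP)(P̄/Q̄) = (-534/30)(83.00/1538.0).

-0.961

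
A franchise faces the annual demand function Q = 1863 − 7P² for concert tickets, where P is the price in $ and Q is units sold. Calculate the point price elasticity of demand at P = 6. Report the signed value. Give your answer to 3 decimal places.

At P = 6, Q = 1611.
dQ/dP = −14P = -84.
ε = (dQ/dP)(P/Q) = (-84)(6/1611).

-0.313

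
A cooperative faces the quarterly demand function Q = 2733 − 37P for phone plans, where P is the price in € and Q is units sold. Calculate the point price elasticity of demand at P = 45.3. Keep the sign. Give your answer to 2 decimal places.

-1.59

At P = 45.3, Q = 1056.900.
dQ/dP = −37.
ε = (dQ/dP)(P/Q) = (-37)(45.3/1056.900).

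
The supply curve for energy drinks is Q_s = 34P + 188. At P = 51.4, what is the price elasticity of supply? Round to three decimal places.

At P = 51.4, Q_s = 1935.60.
dQ_s/dP = 34.
ε_s = (dQ_s/dP)(P/Q_s) = (34)(51.4/1935.60).

0.903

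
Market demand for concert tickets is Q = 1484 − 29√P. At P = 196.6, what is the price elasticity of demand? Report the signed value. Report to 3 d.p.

At P = 196.6, Q = 1077.379.
dQ/dP = −29/(2√P) = -1.034.
ε = (dQ/dP)(P/Q) = (-1.034)(196.6/1077.379).
|ε| < 1, so demand is inelastic at this price.

-0.189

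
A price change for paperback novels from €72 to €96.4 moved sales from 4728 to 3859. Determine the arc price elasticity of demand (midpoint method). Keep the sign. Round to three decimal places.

-0.698

ΔQ = 3859 − 4728 = -869; ΔP = 96.4 − 72 = 24.4.
Midpoints: P̄ = 84.20, Q̄ = 4293.5.
ε = (ΔQ/ΔP)(P̄/Q̄) = (-869/24.4)(84.20/4293.5).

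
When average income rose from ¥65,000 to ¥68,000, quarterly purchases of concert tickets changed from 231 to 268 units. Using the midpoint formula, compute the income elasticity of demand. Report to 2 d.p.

3.29

ΔQ = 37, ΔI = 3000. Midpoints: Ī = 66,500, Q̄ = 249.5.
ε_I = (ΔQ/ΔI)(Ī/Q̄) = (37/3000)(66500/249.5).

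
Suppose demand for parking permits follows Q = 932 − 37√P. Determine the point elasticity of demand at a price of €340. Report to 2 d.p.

At P = 340, Q = 249.754.
dQ/dP = −37/(2√P) = -1.003.
ε = (dQ/dP)(P/Q) = (-1.003)(340/249.754).
|ε| > 1, so demand is elastic at this price.

-1.37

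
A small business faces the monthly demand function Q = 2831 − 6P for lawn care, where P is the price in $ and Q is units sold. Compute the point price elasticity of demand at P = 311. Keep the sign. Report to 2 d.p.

-1.93

At P = 311, Q = 965.
dQ/dP = −6.
ε = (dQ/dP)(P/Q) = (-6)(311/965).
|ε| > 1, so demand is elastic at this price.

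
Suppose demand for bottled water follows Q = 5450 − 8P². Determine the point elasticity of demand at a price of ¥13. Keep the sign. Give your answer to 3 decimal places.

-0.660

At P = 13, Q = 4098.
dQ/dP = −16P = -208.
ε = (dQ/dP)(P/Q) = (-208)(13/4098).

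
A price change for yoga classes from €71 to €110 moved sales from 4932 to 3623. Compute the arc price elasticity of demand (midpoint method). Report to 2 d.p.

ΔQ = 3623 − 4932 = -1309; ΔP = 110 − 71 = 39.
Midpoints: P̄ = 90.50, Q̄ = 4277.5.
ε = (ΔQ/ΔP)(P̄/Q̄) = (-1309/39)(90.50/4277.5).

-0.71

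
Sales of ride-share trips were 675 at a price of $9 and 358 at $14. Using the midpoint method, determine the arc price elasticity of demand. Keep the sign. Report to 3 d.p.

ΔQ = 358 − 675 = -317; ΔP = 14 − 9 = 5.
Midpoints: P̄ = 11.50, Q̄ = 516.5.
ε = (ΔQ/ΔP)(P̄/Q̄) = (-317/5)(11.50/516.5).

-1.412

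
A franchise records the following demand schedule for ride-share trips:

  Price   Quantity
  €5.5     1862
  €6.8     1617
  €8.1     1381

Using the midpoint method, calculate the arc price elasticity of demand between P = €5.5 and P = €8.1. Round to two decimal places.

At P = 5.5, Q = 1862; at P = 8.1, Q = 1381.
ΔQ = -481, ΔP = 2.6. Midpoints: P̄ = 6.80, Q̄ = 1621.5.
ε = (ΔQ/ΔP)(P̄/Q̄) = (-481/2.6)(6.80/1621.5).

-0.78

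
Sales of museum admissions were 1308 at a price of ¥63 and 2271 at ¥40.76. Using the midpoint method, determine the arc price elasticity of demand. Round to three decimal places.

ΔQ = 2271 − 1308 = 963; ΔP = 40.76 − 63 = -22.24.
Midpoints: P̄ = 51.88, Q̄ = 1789.5.
ε = (ΔQ/ΔP)(P̄/Q̄) = (963/-22.24)(51.88/1789.5).

-1.255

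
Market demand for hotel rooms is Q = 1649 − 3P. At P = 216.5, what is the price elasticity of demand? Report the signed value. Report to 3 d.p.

-0.650

At P = 216.5, Q = 999.500.
dQ/dP = −3.
ε = (dQ/dP)(P/Q) = (-3)(216.5/999.500).
|ε| < 1, so demand is inelastic at this price.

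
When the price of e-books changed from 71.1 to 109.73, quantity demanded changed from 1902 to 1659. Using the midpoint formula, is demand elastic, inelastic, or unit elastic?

Arc ε ≈ -0.319.
|ε| = 0.32 < 1.

inelastic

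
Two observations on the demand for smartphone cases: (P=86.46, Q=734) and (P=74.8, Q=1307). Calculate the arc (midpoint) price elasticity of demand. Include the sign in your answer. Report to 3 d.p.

ΔQ = 1307 − 734 = 573; ΔP = 74.8 − 86.46 = -11.66.
Midpoints: P̄ = 80.63, Q̄ = 1020.5.
ε = (ΔQ/ΔP)(P̄/Q̄) = (573/-11.66)(80.63/1020.5).

-3.883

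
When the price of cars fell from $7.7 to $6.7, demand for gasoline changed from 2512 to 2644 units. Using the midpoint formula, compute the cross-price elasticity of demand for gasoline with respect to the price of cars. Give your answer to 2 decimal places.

ΔQ_x = 2644 − 2512 = 132; ΔP_y = 6.7 − 7.7 = -1.
Midpoints: P̄_y = 7.20, Q̄_x = 2578.0.
ε_xy = (ΔQ_x/ΔP_y)(P̄_y/Q̄_x) = (132/-1)(7.20/2578.0).

-0.37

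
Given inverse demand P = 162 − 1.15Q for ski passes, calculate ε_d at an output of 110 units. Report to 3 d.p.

-0.281

At Q = 110, P = 162 − 1.15(110) = 35.50.
dP/dQ = −1.15, so dQ/dP = 1/(−1.15) = -0.870.
ε = (dQ/dP)(P/Q) = (-0.870)(35.50/110).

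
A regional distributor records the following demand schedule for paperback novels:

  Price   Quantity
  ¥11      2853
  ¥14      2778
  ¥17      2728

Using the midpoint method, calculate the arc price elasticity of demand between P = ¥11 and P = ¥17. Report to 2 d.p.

At P = 11, Q = 2853; at P = 17, Q = 2728.
ΔQ = -125, ΔP = 6. Midpoints: P̄ = 14.00, Q̄ = 2790.5.
ε = (ΔQ/ΔP)(P̄/Q̄) = (-125/6)(14.00/2790.5).

-0.10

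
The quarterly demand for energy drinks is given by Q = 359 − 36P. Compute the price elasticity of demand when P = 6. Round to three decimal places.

At P = 6, Q = 143.
dQ/dP = −36.
ε = (dQ/dP)(P/Q) = (-36)(6/143).
|ε| > 1, so demand is elastic at this price.

-1.510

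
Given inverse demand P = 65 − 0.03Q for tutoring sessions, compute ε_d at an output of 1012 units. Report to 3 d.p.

-1.141

At Q = 1012, P = 65 − 0.03(1012) = 34.64.
dP/dQ = −0.03, so dQ/dP = 1/(−0.03) = -33.333.
ε = (dQ/dP)(P/Q) = (-33.333)(34.64/1012).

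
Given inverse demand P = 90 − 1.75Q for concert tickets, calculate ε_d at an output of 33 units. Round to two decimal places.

At Q = 33, P = 90 − 1.75(33) = 32.25.
dP/dQ = −1.75, so dQ/dP = 1/(−1.75) = -0.571.
ε = (dQ/dP)(P/Q) = (-0.571)(32.25/33).

-0.56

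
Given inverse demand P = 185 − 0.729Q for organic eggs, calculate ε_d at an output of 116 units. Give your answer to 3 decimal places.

At Q = 116, P = 185 − 0.729(116) = 100.44.
dP/dQ = −0.729, so dQ/dP = 1/(−0.729) = -1.372.
ε = (dQ/dP)(P/Q) = (-1.372)(100.44/116).

-1.188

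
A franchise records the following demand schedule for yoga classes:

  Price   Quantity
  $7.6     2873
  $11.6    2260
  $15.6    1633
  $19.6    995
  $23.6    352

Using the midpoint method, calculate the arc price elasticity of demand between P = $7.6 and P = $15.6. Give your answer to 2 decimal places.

At P = 7.6, Q = 2873; at P = 15.6, Q = 1633.
ΔQ = -1240, ΔP = 8.0. Midpoints: P̄ = 11.60, Q̄ = 2253.0.
ε = (ΔQ/ΔP)(P̄/Q̄) = (-1240/8.0)(11.60/2253.0).

-0.80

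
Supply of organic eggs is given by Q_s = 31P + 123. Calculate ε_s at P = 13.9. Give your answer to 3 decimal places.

At P = 13.9, Q_s = 553.90.
dQ_s/dP = 31.
ε_s = (dQ_s/dP)(P/Q_s) = (31)(13.9/553.90).

0.778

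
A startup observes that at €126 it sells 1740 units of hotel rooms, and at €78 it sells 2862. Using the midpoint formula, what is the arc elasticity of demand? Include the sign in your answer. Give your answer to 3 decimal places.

ΔQ = 2862 − 1740 = 1122; ΔP = 78 − 126 = -48.
Midpoints: P̄ = 102.00, Q̄ = 2301.0.
ε = (ΔQ/ΔP)(P̄/Q̄) = (1122/-48)(102.00/2301.0).

-1.036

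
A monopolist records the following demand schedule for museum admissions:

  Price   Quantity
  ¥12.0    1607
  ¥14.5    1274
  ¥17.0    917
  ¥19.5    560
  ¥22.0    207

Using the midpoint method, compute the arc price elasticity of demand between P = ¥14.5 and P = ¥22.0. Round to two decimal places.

-3.51

At P = 14.5, Q = 1274; at P = 22.0, Q = 207.
ΔQ = -1067, ΔP = 7.5. Midpoints: P̄ = 18.25, Q̄ = 740.5.
ε = (ΔQ/ΔP)(P̄/Q̄) = (-1067/7.5)(18.25/740.5).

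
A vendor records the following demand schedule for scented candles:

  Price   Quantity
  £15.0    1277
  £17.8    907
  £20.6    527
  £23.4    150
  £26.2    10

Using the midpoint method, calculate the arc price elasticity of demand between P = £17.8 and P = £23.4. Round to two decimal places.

At P = 17.8, Q = 907; at P = 23.4, Q = 150.
ΔQ = -757, ΔP = 5.6. Midpoints: P̄ = 20.60, Q̄ = 528.5.
ε = (ΔQ/ΔP)(P̄/Q̄) = (-757/5.6)(20.60/528.5).

-5.27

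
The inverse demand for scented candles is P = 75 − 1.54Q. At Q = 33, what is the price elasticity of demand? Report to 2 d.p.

-0.48

At Q = 33, P = 75 − 1.54(33) = 24.18.
dP/dQ = −1.54, so dQ/dP = 1/(−1.54) = -0.649.
ε = (dQ/dP)(P/Q) = (-0.649)(24.18/33).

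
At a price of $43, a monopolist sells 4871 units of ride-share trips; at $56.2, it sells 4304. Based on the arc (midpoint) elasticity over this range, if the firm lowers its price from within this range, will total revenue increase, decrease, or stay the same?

decrease

Arc ε = (-567/13.2)(49.60/4587.5) ≈ -0.464.
|ε| = 0.46 < 1, so demand is inelastic. A price cut therefore reduces total revenue.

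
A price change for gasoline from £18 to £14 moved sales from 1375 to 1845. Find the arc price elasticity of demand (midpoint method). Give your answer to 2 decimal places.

ΔQ = 1845 − 1375 = 470; ΔP = 14 − 18 = -4.
Midpoints: P̄ = 16.00, Q̄ = 1610.0.
ε = (ΔQ/ΔP)(P̄/Q̄) = (470/-4)(16.00/1610.0).

-1.17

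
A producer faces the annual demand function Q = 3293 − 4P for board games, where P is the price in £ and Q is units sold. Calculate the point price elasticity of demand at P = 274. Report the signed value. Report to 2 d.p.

-0.50

At P = 274, Q = 2197.
dQ/dP = −4.
ε = (dQ/dP)(P/Q) = (-4)(274/2197).
|ε| < 1, so demand is inelastic at this price.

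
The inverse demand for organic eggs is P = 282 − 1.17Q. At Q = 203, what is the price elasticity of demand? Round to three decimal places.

At Q = 203, P = 282 − 1.17(203) = 44.49.
dP/dQ = −1.17, so dQ/dP = 1/(−1.17) = -0.855.
ε = (dQ/dP)(P/Q) = (-0.855)(44.49/203).

-0.187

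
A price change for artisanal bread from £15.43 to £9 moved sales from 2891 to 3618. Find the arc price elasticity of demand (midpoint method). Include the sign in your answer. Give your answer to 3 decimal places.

ΔQ = 3618 − 2891 = 727; ΔP = 9 − 15.43 = -6.43.
Midpoints: P̄ = 12.21, Q̄ = 3254.5.
ε = (ΔQ/ΔP)(P̄/Q̄) = (727/-6.43)(12.21/3254.5).

-0.424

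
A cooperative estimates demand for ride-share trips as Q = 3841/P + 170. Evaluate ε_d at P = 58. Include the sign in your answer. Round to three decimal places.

-0.280

At P = 58, Q = 236.224.
dQ/dP = −3841/P² = -1.142.
ε = (dQ/dP)(P/Q) = (-1.142)(58/236.224).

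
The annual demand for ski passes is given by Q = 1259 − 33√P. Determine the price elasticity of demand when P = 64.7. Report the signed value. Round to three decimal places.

-0.134

At P = 64.7, Q = 993.560.
dQ/dP = −33/(2√P) = -2.051.
ε = (dQ/dP)(P/Q) = (-2.051)(64.7/993.560).
|ε| < 1, so demand is inelastic at this price.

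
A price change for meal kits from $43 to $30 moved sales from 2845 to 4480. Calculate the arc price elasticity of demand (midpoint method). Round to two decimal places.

ΔQ = 4480 − 2845 = 1635; ΔP = 30 − 43 = -13.
Midpoints: P̄ = 36.50, Q̄ = 3662.5.
ε = (ΔQ/ΔP)(P̄/Q̄) = (1635/-13)(36.50/3662.5).

-1.25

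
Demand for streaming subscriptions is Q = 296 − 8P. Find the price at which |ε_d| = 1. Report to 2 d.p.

For linear demand Q = a − bP, ε = −bP/(a − bP). |ε| = 1 when bP = a − bP, i.e. P = a/(2b).
P = 296/(2·8) = 296/16 = 18.5000.

18.50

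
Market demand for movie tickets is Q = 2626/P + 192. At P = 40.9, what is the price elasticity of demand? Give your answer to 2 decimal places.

At P = 40.9, Q = 256.205.
dQ/dP = −2626/P² = -1.570.
ε = (dQ/dP)(P/Q) = (-1.570)(40.9/256.205).
|ε| < 1, so demand is inelastic at this price.

-0.25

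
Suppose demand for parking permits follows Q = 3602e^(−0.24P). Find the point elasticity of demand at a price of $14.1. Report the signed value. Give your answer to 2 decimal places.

-3.38

At P = 14.1, Q = 122.149.
dQ/dP = −0.24·3602e^(−0.24P) = −0.24Q = -29.316.
ε = (dQ/dP)(P/Q) = (-29.316)(14.1/122.149).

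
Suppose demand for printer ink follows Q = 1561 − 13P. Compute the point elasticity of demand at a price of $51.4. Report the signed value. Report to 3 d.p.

-0.748

At P = 51.4, Q = 892.800.
dQ/dP = −13.
ε = (dQ/dP)(P/Q) = (-13)(51.4/892.800).
|ε| < 1, so demand is inelastic at this price.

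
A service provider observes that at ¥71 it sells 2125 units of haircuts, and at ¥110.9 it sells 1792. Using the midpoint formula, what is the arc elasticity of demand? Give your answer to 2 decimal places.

-0.39

ΔQ = 1792 − 2125 = -333; ΔP = 110.9 − 71 = 39.9.
Midpoints: P̄ = 90.95, Q̄ = 1958.5.
ε = (ΔQ/ΔP)(P̄/Q̄) = (-333/39.9)(90.95/1958.5).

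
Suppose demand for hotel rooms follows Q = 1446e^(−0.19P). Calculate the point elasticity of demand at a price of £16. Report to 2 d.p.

At P = 16, Q = 69.169.
dQ/dP = −0.19·1446e^(−0.19P) = −0.19Q = -13.142.
ε = (dQ/dP)(P/Q) = (-13.142)(16/69.169).

-3.04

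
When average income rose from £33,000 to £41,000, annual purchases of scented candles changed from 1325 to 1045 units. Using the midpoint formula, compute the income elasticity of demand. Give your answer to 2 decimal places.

ΔQ = -280, ΔI = 8000. Midpoints: Ī = 37,000, Q̄ = 1185.0.
ε_I = (ΔQ/ΔI)(Ī/Q̄) = (-280/8000)(37000/1185.0).

-1.09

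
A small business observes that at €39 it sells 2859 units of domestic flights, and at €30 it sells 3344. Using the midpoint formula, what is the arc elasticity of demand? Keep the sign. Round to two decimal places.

-0.60

ΔQ = 3344 − 2859 = 485; ΔP = 30 − 39 = -9.
Midpoints: P̄ = 34.50, Q̄ = 3101.5.
ε = (ΔQ/ΔP)(P̄/Q̄) = (485/-9)(34.50/3101.5).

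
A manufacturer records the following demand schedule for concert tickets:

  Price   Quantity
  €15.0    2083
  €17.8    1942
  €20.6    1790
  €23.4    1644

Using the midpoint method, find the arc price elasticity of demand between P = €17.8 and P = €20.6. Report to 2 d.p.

At P = 17.8, Q = 1942; at P = 20.6, Q = 1790.
ΔQ = -152, ΔP = 2.8. Midpoints: P̄ = 19.20, Q̄ = 1866.0.
ε = (ΔQ/ΔP)(P̄/Q̄) = (-152/2.8)(19.20/1866.0).

-0.56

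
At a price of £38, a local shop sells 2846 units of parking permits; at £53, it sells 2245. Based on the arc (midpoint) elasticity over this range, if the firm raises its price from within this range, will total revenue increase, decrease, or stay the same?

Arc ε = (-601/15)(45.50/2545.5) ≈ -0.716.
|ε| = 0.72 < 1, so demand is inelastic. A price rise therefore raises total revenue.

increase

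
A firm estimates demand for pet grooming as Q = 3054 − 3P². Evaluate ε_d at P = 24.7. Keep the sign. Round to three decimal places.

At P = 24.7, Q = 1223.730.
dQ/dP = −6P = -148.200.
ε = (dQ/dP)(P/Q) = (-148.200)(24.7/1223.730).

-2.991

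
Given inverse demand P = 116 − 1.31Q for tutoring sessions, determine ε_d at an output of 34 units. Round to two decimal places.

-1.60

At Q = 34, P = 116 − 1.31(34) = 71.46.
dP/dQ = −1.31, so dQ/dP = 1/(−1.31) = -0.763.
ε = (dQ/dP)(P/Q) = (-0.763)(71.46/34).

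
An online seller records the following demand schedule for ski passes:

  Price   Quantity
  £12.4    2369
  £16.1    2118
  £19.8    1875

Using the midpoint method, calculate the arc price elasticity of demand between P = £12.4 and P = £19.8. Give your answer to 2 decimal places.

At P = 12.4, Q = 2369; at P = 19.8, Q = 1875.
ΔQ = -494, ΔP = 7.4. Midpoints: P̄ = 16.10, Q̄ = 2122.0.
ε = (ΔQ/ΔP)(P̄/Q̄) = (-494/7.4)(16.10/2122.0).

-0.51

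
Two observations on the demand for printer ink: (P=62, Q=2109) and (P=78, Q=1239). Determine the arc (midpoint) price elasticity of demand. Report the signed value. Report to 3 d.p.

-2.274

ΔQ = 1239 − 2109 = -870; ΔP = 78 − 62 = 16.
Midpoints: P̄ = 70.00, Q̄ = 1674.0.
ε = (ΔQ/ΔP)(P̄/Q̄) = (-870/16)(70.00/1674.0).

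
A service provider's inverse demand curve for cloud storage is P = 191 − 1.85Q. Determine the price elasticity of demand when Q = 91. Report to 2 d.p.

-0.13

At Q = 91, P = 191 − 1.85(91) = 22.65.
dP/dQ = −1.85, so dQ/dP = 1/(−1.85) = -0.541.
ε = (dQ/dP)(P/Q) = (-0.541)(22.65/91).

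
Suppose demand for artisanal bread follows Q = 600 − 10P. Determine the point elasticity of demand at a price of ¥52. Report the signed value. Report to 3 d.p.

-6.500

At P = 52, Q = 80.
dQ/dP = −10.
ε = (dQ/dP)(P/Q) = (-10)(52/80).
|ε| > 1, so demand is elastic at this price.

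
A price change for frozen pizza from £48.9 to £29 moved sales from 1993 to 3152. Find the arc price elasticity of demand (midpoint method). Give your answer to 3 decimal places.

ΔQ = 3152 − 1993 = 1159; ΔP = 29 − 48.9 = -19.9.
Midpoints: P̄ = 38.95, Q̄ = 2572.5.
ε = (ΔQ/ΔP)(P̄/Q̄) = (1159/-19.9)(38.95/2572.5).

-0.882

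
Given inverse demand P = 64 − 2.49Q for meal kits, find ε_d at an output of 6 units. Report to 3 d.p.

At Q = 6, P = 64 − 2.49(6) = 49.06.
dP/dQ = −2.49, so dQ/dP = 1/(−2.49) = -0.402.
ε = (dQ/dP)(P/Q) = (-0.402)(49.06/6).

-3.284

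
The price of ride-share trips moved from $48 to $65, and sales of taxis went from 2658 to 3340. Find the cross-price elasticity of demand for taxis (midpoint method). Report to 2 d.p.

0.76

ΔQ_x = 3340 − 2658 = 682; ΔP_y = 65 − 48 = 17.
Midpoints: P̄_y = 56.50, Q̄_x = 2999.0.
ε_xy = (ΔQ_x/ΔP_y)(P̄_y/Q̄_x) = (682/17)(56.50/2999.0).
ε_xy > 0, so the goods are substitutes.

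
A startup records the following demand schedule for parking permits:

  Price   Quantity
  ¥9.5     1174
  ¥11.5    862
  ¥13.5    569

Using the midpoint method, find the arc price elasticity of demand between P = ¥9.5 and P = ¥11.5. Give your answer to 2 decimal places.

-1.61

At P = 9.5, Q = 1174; at P = 11.5, Q = 862.
ΔQ = -312, ΔP = 2.0. Midpoints: P̄ = 10.50, Q̄ = 1018.0.
ε = (ΔQ/ΔP)(P̄/Q̄) = (-312/2.0)(10.50/1018.0).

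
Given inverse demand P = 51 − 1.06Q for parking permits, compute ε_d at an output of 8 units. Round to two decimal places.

-5.01

At Q = 8, P = 51 − 1.06(8) = 42.52.
dP/dQ = −1.06, so dQ/dP = 1/(−1.06) = -0.943.
ε = (dQ/dP)(P/Q) = (-0.943)(42.52/8).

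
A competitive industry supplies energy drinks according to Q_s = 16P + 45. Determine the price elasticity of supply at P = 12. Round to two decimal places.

0.81

At P = 12, Q_s = 237.
dQ_s/dP = 16.
ε_s = (dQ_s/dP)(P/Q_s) = (16)(12/237).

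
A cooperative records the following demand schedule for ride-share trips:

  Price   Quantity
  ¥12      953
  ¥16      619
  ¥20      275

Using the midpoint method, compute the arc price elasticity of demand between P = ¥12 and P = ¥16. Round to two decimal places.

-1.49

At P = 12, Q = 953; at P = 16, Q = 619.
ΔQ = -334, ΔP = 4. Midpoints: P̄ = 14.00, Q̄ = 786.0.
ε = (ΔQ/ΔP)(P̄/Q̄) = (-334/4)(14.00/786.0).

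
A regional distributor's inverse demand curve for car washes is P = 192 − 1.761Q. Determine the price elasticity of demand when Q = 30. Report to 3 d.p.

At Q = 30, P = 192 − 1.761(30) = 139.17.
dP/dQ = −1.761, so dQ/dP = 1/(−1.761) = -0.568.
ε = (dQ/dP)(P/Q) = (-0.568)(139.17/30).

-2.634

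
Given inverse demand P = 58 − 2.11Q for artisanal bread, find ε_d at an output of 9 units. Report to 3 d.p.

At Q = 9, P = 58 − 2.11(9) = 39.01.
dP/dQ = −2.11, so dQ/dP = 1/(−2.11) = -0.474.
ε = (dQ/dP)(P/Q) = (-0.474)(39.01/9).

-2.054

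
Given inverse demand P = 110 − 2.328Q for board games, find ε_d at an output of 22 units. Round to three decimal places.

At Q = 22, P = 110 − 2.328(22) = 58.78.
dP/dQ = −2.328, so dQ/dP = 1/(−2.328) = -0.430.
ε = (dQ/dP)(P/Q) = (-0.430)(58.78/22).

-1.148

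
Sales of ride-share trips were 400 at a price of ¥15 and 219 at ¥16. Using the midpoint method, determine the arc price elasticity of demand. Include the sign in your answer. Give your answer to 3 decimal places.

-9.065

ΔQ = 219 − 400 = -181; ΔP = 16 − 15 = 1.
Midpoints: P̄ = 15.50, Q̄ = 309.5.
ε = (ΔQ/ΔP)(P̄/Q̄) = (-181/1)(15.50/309.5).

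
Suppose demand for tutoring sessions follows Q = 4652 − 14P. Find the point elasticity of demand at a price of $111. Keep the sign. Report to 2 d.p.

-0.50

At P = 111, Q = 3098.
dQ/dP = −14.
ε = (dQ/dP)(P/Q) = (-14)(111/3098).
|ε| < 1, so demand is inelastic at this price.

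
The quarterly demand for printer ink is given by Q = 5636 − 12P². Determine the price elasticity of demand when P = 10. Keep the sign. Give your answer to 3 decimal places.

-0.541

At P = 10, Q = 4436.
dQ/dP = −24P = -240.
ε = (dQ/dP)(P/Q) = (-240)(10/4436).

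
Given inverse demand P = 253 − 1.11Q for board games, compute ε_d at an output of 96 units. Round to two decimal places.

-1.37

At Q = 96, P = 253 − 1.11(96) = 146.44.
dP/dQ = −1.11, so dQ/dP = 1/(−1.11) = -0.901.
ε = (dQ/dP)(P/Q) = (-0.901)(146.44/96).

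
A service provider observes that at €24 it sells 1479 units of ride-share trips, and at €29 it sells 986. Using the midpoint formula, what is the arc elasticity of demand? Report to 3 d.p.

-2.120

ΔQ = 986 − 1479 = -493; ΔP = 29 − 24 = 5.
Midpoints: P̄ = 26.50, Q̄ = 1232.5.
ε = (ΔQ/ΔP)(P̄/Q̄) = (-493/5)(26.50/1232.5).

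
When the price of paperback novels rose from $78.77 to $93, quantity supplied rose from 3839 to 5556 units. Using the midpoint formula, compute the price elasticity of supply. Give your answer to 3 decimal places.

ΔQ = 5556 − 3839 = 1717; ΔP = 93 − 78.77 = 14.23.
Midpoints: P̄ = 85.88, Q̄ = 4697.5.
ε_s = (ΔQ/ΔP)(P̄/Q̄) = (1717/14.23)(85.88/4697.5).

2.206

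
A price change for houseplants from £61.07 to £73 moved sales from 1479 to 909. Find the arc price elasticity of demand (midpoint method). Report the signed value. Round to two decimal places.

ΔQ = 909 − 1479 = -570; ΔP = 73 − 61.07 = 11.93.
Midpoints: P̄ = 67.03, Q̄ = 1194.0.
ε = (ΔQ/ΔP)(P̄/Q̄) = (-570/11.93)(67.03/1194.0).

-2.68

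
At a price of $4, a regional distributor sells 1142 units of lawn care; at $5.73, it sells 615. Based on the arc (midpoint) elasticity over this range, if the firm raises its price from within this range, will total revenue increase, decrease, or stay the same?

decrease

Arc ε = (-527/1.73)(4.87/878.5) ≈ -1.687.
|ε| = 1.69 > 1, so demand is elastic. A price rise therefore reduces total revenue.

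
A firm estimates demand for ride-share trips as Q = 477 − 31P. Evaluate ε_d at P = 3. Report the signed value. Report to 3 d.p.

At P = 3, Q = 384.
dQ/dP = −31.
ε = (dQ/dP)(P/Q) = (-31)(3/384).

-0.242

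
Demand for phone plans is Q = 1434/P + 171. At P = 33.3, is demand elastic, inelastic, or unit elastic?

inelastic

Q = 214.063, dQ/dP = -1.293.
ε = (dQ/dP)(P/Q) ≈ -0.201.
|ε| = 0.20 < 1.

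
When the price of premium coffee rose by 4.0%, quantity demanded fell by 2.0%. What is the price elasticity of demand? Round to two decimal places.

ε = %ΔQ / %ΔP = (-2.0)/(4.0) = -0.500.

-0.50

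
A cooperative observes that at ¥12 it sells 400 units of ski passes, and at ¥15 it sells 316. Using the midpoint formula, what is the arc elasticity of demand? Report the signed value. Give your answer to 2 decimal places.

ΔQ = 316 − 400 = -84; ΔP = 15 − 12 = 3.
Midpoints: P̄ = 13.50, Q̄ = 358.0.
ε = (ΔQ/ΔP)(P̄/Q̄) = (-84/3)(13.50/358.0).

-1.06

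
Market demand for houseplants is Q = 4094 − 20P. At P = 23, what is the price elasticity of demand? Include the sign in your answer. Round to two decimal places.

-0.13

At P = 23, Q = 3634.
dQ/dP = −20.
ε = (dQ/dP)(P/Q) = (-20)(23/3634).
|ε| < 1, so demand is inelastic at this price.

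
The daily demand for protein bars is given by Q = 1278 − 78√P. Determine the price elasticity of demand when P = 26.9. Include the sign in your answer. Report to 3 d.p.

-0.232

At P = 26.9, Q = 873.451.
dQ/dP = −78/(2√P) = -7.519.
ε = (dQ/dP)(P/Q) = (-7.519)(26.9/873.451).
|ε| < 1, so demand is inelastic at this price.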